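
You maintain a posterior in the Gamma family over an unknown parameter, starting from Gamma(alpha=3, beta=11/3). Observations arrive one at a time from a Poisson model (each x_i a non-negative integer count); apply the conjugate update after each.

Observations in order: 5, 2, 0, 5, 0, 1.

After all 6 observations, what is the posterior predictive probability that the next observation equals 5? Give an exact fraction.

obs 1: x=5 → posterior Gamma(8, 14/3)
obs 2: x=2 → posterior Gamma(10, 17/3)
obs 3: x=0 → posterior Gamma(10, 20/3)
obs 4: x=5 → posterior Gamma(15, 23/3)
obs 5: x=0 → posterior Gamma(15, 26/3)
obs 6: x=1 → posterior Gamma(16, 29/3)

58924786418090349176951207307/2535301200456458802993406410752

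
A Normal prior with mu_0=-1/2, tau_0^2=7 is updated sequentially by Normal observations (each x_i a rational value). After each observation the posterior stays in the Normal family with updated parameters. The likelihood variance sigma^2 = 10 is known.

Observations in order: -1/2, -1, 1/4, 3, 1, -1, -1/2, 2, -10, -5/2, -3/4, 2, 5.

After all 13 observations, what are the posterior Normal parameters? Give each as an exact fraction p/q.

obs 1: x=-1/2 → posterior Normal(-1/2, 70/17)
obs 2: x=-1 → posterior Normal(-31/48, 35/12)
obs 3: x=1/4 → posterior Normal(-55/124, 70/31)
obs 4: x=3 → posterior Normal(29/152, 35/19)
obs 5: x=1 → posterior Normal(19/60, 14/9)
obs 6: x=-1 → posterior Normal(29/208, 35/26)
obs 7: x=-1/2 → posterior Normal(15/236, 70/59)
obs 8: x=2 → posterior Normal(71/264, 35/33)
obs 9: x=-10 → posterior Normal(-209/292, 70/73)
obs 10: x=-5/2 → posterior Normal(-279/320, 7/8)
obs 11: x=-3/4 → posterior Normal(-25/29, 70/87)
obs 12: x=2 → posterior Normal(-61/94, 35/47)
obs 13: x=5 → posterior Normal(-26/101, 70/101)

mu_0=-26/101, tau_0^2=70/101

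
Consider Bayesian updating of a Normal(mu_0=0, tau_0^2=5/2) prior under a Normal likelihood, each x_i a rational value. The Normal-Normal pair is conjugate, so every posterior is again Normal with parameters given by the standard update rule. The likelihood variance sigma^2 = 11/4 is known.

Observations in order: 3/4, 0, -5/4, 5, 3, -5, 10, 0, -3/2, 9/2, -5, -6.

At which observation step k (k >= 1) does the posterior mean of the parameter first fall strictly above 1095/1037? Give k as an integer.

k = 5

obs 1: x=3/4 → posterior Normal(5/14, 55/42)
obs 2: x=0 → posterior Normal(15/62, 55/62)
obs 3: x=-5/4 → posterior Normal(-5/41, 55/82)
obs 4: x=5 → posterior Normal(15/17, 55/102)
obs 5: x=3 → posterior Normal(75/61, 55/122)
obs 6: x=-5 → posterior Normal(25/71, 55/142)
obs 7: x=10 → posterior Normal(125/81, 55/162)
obs 8: x=0 → posterior Normal(125/91, 55/182)
obs 9: x=-3/2 → posterior Normal(110/101, 55/202)
obs 10: x=9/2 → posterior Normal(155/111, 55/222)
obs 11: x=-5 → posterior Normal(105/121, 5/22)
obs 12: x=-6 → posterior Normal(45/131, 55/262)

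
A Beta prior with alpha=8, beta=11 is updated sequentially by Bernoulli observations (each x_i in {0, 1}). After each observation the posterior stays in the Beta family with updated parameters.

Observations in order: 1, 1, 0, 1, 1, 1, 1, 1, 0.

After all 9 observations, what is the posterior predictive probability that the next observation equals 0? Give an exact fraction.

13/28

obs 1: x=1 → posterior Beta(9, 11)
obs 2: x=1 → posterior Beta(10, 11)
obs 3: x=0 → posterior Beta(10, 12)
obs 4: x=1 → posterior Beta(11, 12)
obs 5: x=1 → posterior Beta(12, 12)
obs 6: x=1 → posterior Beta(13, 12)
obs 7: x=1 → posterior Beta(14, 12)
obs 8: x=1 → posterior Beta(15, 12)
obs 9: x=0 → posterior Beta(15, 13)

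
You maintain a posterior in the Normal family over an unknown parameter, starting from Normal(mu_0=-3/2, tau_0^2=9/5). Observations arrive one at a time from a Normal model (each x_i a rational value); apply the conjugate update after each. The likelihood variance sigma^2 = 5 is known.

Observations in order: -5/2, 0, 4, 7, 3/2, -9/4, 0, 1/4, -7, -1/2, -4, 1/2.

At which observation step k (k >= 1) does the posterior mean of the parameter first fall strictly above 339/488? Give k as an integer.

obs 1: x=-5/2 → posterior Normal(-30/17, 45/34)
obs 2: x=0 → posterior Normal(-60/43, 45/43)
obs 3: x=4 → posterior Normal(-6/13, 45/52)
obs 4: x=7 → posterior Normal(39/61, 45/61)
obs 5: x=3/2 → posterior Normal(3/4, 9/14)
obs 6: x=-9/4 → posterior Normal(129/316, 45/79)
obs 7: x=0 → posterior Normal(129/352, 45/88)
obs 8: x=1/4 → posterior Normal(69/194, 45/97)
obs 9: x=-7 → posterior Normal(-57/212, 45/106)
obs 10: x=-1/2 → posterior Normal(-33/115, 9/23)
obs 11: x=-4 → posterior Normal(-69/124, 45/124)
obs 12: x=1/2 → posterior Normal(-129/266, 45/133)

k = 5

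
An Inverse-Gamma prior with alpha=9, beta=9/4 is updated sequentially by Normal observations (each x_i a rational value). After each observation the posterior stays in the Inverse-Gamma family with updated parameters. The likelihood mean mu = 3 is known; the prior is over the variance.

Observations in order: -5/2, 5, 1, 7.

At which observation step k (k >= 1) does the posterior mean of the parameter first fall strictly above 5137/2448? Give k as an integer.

k = 2

obs 1: x=-5/2 → posterior Inverse-Gamma(19/2, 139/8)
obs 2: x=5 → posterior Inverse-Gamma(10, 155/8)
obs 3: x=1 → posterior Inverse-Gamma(21/2, 171/8)
obs 4: x=7 → posterior Inverse-Gamma(11, 235/8)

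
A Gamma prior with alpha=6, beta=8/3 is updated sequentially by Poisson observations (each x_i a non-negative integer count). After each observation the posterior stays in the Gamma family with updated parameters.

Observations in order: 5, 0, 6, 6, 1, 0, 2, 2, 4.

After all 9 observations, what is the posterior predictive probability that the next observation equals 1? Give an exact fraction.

obs 1: x=5 → posterior Gamma(11, 11/3)
obs 2: x=0 → posterior Gamma(11, 14/3)
obs 3: x=6 → posterior Gamma(17, 17/3)
obs 4: x=6 → posterior Gamma(23, 20/3)
obs 5: x=1 → posterior Gamma(24, 23/3)
obs 6: x=0 → posterior Gamma(24, 26/3)
obs 7: x=2 → posterior Gamma(26, 29/3)
obs 8: x=2 → posterior Gamma(28, 32/3)
obs 9: x=4 → posterior Gamma(32, 35/3)

77143381879007488929571062396280467510223388671875/424334858630889909129597783546743639104279810146304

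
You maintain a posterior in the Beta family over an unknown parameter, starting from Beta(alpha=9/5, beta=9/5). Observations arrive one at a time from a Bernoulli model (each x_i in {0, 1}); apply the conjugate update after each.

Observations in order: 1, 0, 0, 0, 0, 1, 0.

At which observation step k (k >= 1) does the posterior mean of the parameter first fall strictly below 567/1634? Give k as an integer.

obs 1: x=1 → posterior Beta(14/5, 9/5)
obs 2: x=0 → posterior Beta(14/5, 14/5)
obs 3: x=0 → posterior Beta(14/5, 19/5)
obs 4: x=0 → posterior Beta(14/5, 24/5)
obs 5: x=0 → posterior Beta(14/5, 29/5)
obs 6: x=1 → posterior Beta(19/5, 29/5)
obs 7: x=0 → posterior Beta(19/5, 34/5)

k = 5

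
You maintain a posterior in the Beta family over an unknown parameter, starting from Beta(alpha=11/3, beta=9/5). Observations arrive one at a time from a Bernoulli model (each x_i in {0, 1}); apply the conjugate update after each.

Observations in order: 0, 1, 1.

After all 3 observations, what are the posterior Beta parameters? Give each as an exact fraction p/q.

obs 1: x=0 → posterior Beta(11/3, 14/5)
obs 2: x=1 → posterior Beta(14/3, 14/5)
obs 3: x=1 → posterior Beta(17/3, 14/5)

alpha=17/3, beta=14/5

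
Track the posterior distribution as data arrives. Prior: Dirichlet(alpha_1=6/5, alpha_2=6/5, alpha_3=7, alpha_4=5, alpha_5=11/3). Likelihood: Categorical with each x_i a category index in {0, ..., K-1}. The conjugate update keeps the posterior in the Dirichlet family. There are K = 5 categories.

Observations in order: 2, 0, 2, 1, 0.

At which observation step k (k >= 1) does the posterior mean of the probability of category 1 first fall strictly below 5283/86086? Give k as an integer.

k = 2

obs 1: x=2 → posterior Dirichlet(6/5, 6/5, 8, 5, 11/3)
obs 2: x=0 → posterior Dirichlet(11/5, 6/5, 8, 5, 11/3)
obs 3: x=2 → posterior Dirichlet(11/5, 6/5, 9, 5, 11/3)
obs 4: x=1 → posterior Dirichlet(11/5, 11/5, 9, 5, 11/3)
obs 5: x=0 → posterior Dirichlet(16/5, 11/5, 9, 5, 11/3)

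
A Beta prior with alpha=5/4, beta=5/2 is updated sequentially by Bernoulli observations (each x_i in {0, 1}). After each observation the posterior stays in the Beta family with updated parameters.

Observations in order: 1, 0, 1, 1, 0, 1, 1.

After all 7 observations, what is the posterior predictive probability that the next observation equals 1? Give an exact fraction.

25/43

obs 1: x=1 → posterior Beta(9/4, 5/2)
obs 2: x=0 → posterior Beta(9/4, 7/2)
obs 3: x=1 → posterior Beta(13/4, 7/2)
obs 4: x=1 → posterior Beta(17/4, 7/2)
obs 5: x=0 → posterior Beta(17/4, 9/2)
obs 6: x=1 → posterior Beta(21/4, 9/2)
obs 7: x=1 → posterior Beta(25/4, 9/2)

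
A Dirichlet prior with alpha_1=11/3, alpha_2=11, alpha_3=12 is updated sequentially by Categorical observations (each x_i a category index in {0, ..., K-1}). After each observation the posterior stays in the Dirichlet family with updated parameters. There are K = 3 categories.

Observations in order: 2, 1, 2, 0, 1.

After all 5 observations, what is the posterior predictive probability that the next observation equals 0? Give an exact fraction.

obs 1: x=2 → posterior Dirichlet(11/3, 11, 13)
obs 2: x=1 → posterior Dirichlet(11/3, 12, 13)
obs 3: x=2 → posterior Dirichlet(11/3, 12, 14)
obs 4: x=0 → posterior Dirichlet(14/3, 12, 14)
obs 5: x=1 → posterior Dirichlet(14/3, 13, 14)

14/95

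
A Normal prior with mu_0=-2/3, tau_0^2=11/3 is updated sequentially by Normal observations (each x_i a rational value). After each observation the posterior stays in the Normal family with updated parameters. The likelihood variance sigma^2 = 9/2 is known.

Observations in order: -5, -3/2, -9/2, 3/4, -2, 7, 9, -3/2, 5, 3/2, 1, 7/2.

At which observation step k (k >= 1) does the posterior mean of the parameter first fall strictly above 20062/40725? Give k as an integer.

obs 1: x=-5 → posterior Normal(-128/49, 99/49)
obs 2: x=-3/2 → posterior Normal(-161/71, 99/71)
obs 3: x=-9/2 → posterior Normal(-260/93, 33/31)
obs 4: x=3/4 → posterior Normal(-487/230, 99/115)
obs 5: x=-2 → posterior Normal(-575/274, 99/137)
obs 6: x=7 → posterior Normal(-89/106, 33/53)
obs 7: x=9 → posterior Normal(129/362, 99/181)
obs 8: x=-3/2 → posterior Normal(9/58, 99/203)
obs 9: x=5 → posterior Normal(283/450, 11/25)
obs 10: x=3/2 → posterior Normal(349/494, 99/247)
obs 11: x=1 → posterior Normal(393/538, 99/269)
obs 12: x=7/2 → posterior Normal(547/582, 33/97)

k = 9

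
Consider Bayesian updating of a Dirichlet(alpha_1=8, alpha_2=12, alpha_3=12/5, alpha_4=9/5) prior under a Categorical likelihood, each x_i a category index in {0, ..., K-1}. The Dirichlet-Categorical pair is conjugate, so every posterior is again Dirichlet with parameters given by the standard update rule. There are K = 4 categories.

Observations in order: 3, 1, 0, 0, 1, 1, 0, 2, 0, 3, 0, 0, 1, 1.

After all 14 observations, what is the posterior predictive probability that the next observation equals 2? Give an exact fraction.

obs 1: x=3 → posterior Dirichlet(8, 12, 12/5, 14/5)
obs 2: x=1 → posterior Dirichlet(8, 13, 12/5, 14/5)
obs 3: x=0 → posterior Dirichlet(9, 13, 12/5, 14/5)
obs 4: x=0 → posterior Dirichlet(10, 13, 12/5, 14/5)
obs 5: x=1 → posterior Dirichlet(10, 14, 12/5, 14/5)
obs 6: x=1 → posterior Dirichlet(10, 15, 12/5, 14/5)
obs 7: x=0 → posterior Dirichlet(11, 15, 12/5, 14/5)
obs 8: x=2 → posterior Dirichlet(11, 15, 17/5, 14/5)
obs 9: x=0 → posterior Dirichlet(12, 15, 17/5, 14/5)
obs 10: x=3 → posterior Dirichlet(12, 15, 17/5, 19/5)
obs 11: x=0 → posterior Dirichlet(13, 15, 17/5, 19/5)
obs 12: x=0 → posterior Dirichlet(14, 15, 17/5, 19/5)
obs 13: x=1 → posterior Dirichlet(14, 16, 17/5, 19/5)
obs 14: x=1 → posterior Dirichlet(14, 17, 17/5, 19/5)

17/191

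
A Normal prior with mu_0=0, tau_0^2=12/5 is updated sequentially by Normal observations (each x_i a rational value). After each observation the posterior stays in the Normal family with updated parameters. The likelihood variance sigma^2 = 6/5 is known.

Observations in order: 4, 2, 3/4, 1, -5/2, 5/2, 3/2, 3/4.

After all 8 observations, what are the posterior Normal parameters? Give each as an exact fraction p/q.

obs 1: x=4 → posterior Normal(8/3, 4/5)
obs 2: x=2 → posterior Normal(12/5, 12/25)
obs 3: x=3/4 → posterior Normal(27/14, 12/35)
obs 4: x=1 → posterior Normal(31/18, 4/15)
obs 5: x=-5/2 → posterior Normal(21/22, 12/55)
obs 6: x=5/2 → posterior Normal(31/26, 12/65)
obs 7: x=3/2 → posterior Normal(37/30, 4/25)
obs 8: x=3/4 → posterior Normal(20/17, 12/85)

mu_0=20/17, tau_0^2=12/85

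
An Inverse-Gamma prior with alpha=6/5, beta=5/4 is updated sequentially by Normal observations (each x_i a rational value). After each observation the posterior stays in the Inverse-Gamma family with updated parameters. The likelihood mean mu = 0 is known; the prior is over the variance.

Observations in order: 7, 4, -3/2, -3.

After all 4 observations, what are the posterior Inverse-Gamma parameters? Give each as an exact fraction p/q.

obs 1: x=7 → posterior Inverse-Gamma(17/10, 103/4)
obs 2: x=4 → posterior Inverse-Gamma(11/5, 135/4)
obs 3: x=-3/2 → posterior Inverse-Gamma(27/10, 279/8)
obs 4: x=-3 → posterior Inverse-Gamma(16/5, 315/8)

alpha=16/5, beta=315/8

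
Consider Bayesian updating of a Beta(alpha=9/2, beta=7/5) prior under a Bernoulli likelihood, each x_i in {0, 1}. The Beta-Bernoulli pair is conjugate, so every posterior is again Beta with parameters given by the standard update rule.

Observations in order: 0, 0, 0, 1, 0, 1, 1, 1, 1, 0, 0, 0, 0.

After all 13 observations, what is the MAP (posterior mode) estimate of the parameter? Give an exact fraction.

obs 1: x=0 → posterior Beta(9/2, 12/5)
obs 2: x=0 → posterior Beta(9/2, 17/5)
obs 3: x=0 → posterior Beta(9/2, 22/5)
obs 4: x=1 → posterior Beta(11/2, 22/5)
obs 5: x=0 → posterior Beta(11/2, 27/5)
obs 6: x=1 → posterior Beta(13/2, 27/5)
obs 7: x=1 → posterior Beta(15/2, 27/5)
obs 8: x=1 → posterior Beta(17/2, 27/5)
obs 9: x=1 → posterior Beta(19/2, 27/5)
obs 10: x=0 → posterior Beta(19/2, 32/5)
obs 11: x=0 → posterior Beta(19/2, 37/5)
obs 12: x=0 → posterior Beta(19/2, 42/5)
obs 13: x=0 → posterior Beta(19/2, 47/5)

85/169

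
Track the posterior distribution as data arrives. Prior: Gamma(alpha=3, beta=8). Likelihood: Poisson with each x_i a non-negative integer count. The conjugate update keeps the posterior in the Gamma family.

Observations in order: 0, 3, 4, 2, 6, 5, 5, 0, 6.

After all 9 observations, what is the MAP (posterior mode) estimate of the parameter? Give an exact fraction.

obs 1: x=0 → posterior Gamma(3, 9)
obs 2: x=3 → posterior Gamma(6, 10)
obs 3: x=4 → posterior Gamma(10, 11)
obs 4: x=2 → posterior Gamma(12, 12)
obs 5: x=6 → posterior Gamma(18, 13)
obs 6: x=5 → posterior Gamma(23, 14)
obs 7: x=5 → posterior Gamma(28, 15)
obs 8: x=0 → posterior Gamma(28, 16)
obs 9: x=6 → posterior Gamma(34, 17)

33/17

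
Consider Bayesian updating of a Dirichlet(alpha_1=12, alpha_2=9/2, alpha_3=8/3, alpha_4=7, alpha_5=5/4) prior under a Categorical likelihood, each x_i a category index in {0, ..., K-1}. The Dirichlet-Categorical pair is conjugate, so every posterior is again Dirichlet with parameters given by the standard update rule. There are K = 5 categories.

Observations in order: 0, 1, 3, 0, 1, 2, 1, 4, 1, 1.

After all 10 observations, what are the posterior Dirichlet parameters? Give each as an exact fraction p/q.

obs 1: x=0 → posterior Dirichlet(13, 9/2, 8/3, 7, 5/4)
obs 2: x=1 → posterior Dirichlet(13, 11/2, 8/3, 7, 5/4)
obs 3: x=3 → posterior Dirichlet(13, 11/2, 8/3, 8, 5/4)
obs 4: x=0 → posterior Dirichlet(14, 11/2, 8/3, 8, 5/4)
obs 5: x=1 → posterior Dirichlet(14, 13/2, 8/3, 8, 5/4)
obs 6: x=2 → posterior Dirichlet(14, 13/2, 11/3, 8, 5/4)
obs 7: x=1 → posterior Dirichlet(14, 15/2, 11/3, 8, 5/4)
obs 8: x=4 → posterior Dirichlet(14, 15/2, 11/3, 8, 9/4)
obs 9: x=1 → posterior Dirichlet(14, 17/2, 11/3, 8, 9/4)
obs 10: x=1 → posterior Dirichlet(14, 19/2, 11/3, 8, 9/4)

alpha_1=14, alpha_2=19/2, alpha_3=11/3, alpha_4=8, alpha_5=9/4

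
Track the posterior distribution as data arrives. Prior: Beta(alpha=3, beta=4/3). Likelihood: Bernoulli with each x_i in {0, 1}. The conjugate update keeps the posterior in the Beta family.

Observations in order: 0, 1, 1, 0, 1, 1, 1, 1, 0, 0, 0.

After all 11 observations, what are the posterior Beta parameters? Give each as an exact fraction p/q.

alpha=9, beta=19/3

obs 1: x=0 → posterior Beta(3, 7/3)
obs 2: x=1 → posterior Beta(4, 7/3)
obs 3: x=1 → posterior Beta(5, 7/3)
obs 4: x=0 → posterior Beta(5, 10/3)
obs 5: x=1 → posterior Beta(6, 10/3)
obs 6: x=1 → posterior Beta(7, 10/3)
obs 7: x=1 → posterior Beta(8, 10/3)
obs 8: x=1 → posterior Beta(9, 10/3)
obs 9: x=0 → posterior Beta(9, 13/3)
obs 10: x=0 → posterior Beta(9, 16/3)
obs 11: x=0 → posterior Beta(9, 19/3)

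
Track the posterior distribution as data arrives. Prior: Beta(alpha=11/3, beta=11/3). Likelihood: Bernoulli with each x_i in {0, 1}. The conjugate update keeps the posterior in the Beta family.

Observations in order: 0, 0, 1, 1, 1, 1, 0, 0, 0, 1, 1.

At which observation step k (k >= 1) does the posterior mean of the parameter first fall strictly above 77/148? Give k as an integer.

k = 5

obs 1: x=0 → posterior Beta(11/3, 14/3)
obs 2: x=0 → posterior Beta(11/3, 17/3)
obs 3: x=1 → posterior Beta(14/3, 17/3)
obs 4: x=1 → posterior Beta(17/3, 17/3)
obs 5: x=1 → posterior Beta(20/3, 17/3)
obs 6: x=1 → posterior Beta(23/3, 17/3)
obs 7: x=0 → posterior Beta(23/3, 20/3)
obs 8: x=0 → posterior Beta(23/3, 23/3)
obs 9: x=0 → posterior Beta(23/3, 26/3)
obs 10: x=1 → posterior Beta(26/3, 26/3)
obs 11: x=1 → posterior Beta(29/3, 26/3)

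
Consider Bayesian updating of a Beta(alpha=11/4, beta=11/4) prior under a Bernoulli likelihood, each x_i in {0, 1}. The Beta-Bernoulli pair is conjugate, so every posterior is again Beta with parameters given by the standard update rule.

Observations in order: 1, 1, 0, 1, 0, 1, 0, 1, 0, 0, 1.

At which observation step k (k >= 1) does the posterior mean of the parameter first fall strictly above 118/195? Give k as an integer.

k = 2

obs 1: x=1 → posterior Beta(15/4, 11/4)
obs 2: x=1 → posterior Beta(19/4, 11/4)
obs 3: x=0 → posterior Beta(19/4, 15/4)
obs 4: x=1 → posterior Beta(23/4, 15/4)
obs 5: x=0 → posterior Beta(23/4, 19/4)
obs 6: x=1 → posterior Beta(27/4, 19/4)
obs 7: x=0 → posterior Beta(27/4, 23/4)
obs 8: x=1 → posterior Beta(31/4, 23/4)
obs 9: x=0 → posterior Beta(31/4, 27/4)
obs 10: x=0 → posterior Beta(31/4, 31/4)
obs 11: x=1 → posterior Beta(35/4, 31/4)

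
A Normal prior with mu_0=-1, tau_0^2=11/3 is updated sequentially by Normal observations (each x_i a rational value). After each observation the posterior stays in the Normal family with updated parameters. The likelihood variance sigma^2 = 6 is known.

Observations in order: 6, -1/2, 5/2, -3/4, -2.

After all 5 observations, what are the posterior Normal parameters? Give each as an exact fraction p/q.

obs 1: x=6 → posterior Normal(48/29, 66/29)
obs 2: x=-1/2 → posterior Normal(17/16, 33/20)
obs 3: x=5/2 → posterior Normal(70/51, 22/17)
obs 4: x=-3/4 → posterior Normal(247/248, 33/31)
obs 5: x=-2 → posterior Normal(159/292, 66/73)

mu_0=159/292, tau_0^2=66/73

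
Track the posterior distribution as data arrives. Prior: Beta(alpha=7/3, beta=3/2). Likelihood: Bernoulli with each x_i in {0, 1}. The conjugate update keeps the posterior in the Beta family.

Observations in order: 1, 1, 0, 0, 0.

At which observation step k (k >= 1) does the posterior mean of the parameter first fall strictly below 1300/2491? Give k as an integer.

k = 5

obs 1: x=1 → posterior Beta(10/3, 3/2)
obs 2: x=1 → posterior Beta(13/3, 3/2)
obs 3: x=0 → posterior Beta(13/3, 5/2)
obs 4: x=0 → posterior Beta(13/3, 7/2)
obs 5: x=0 → posterior Beta(13/3, 9/2)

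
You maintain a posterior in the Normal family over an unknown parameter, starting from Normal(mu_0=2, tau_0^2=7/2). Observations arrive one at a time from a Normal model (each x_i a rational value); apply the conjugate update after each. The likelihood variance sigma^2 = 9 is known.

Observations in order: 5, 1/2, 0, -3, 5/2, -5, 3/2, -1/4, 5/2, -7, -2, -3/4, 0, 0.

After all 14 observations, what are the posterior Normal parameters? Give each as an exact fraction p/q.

mu_0=-3/58, tau_0^2=63/116

obs 1: x=5 → posterior Normal(71/25, 63/25)
obs 2: x=1/2 → posterior Normal(149/64, 63/32)
obs 3: x=0 → posterior Normal(149/78, 21/13)
obs 4: x=-3 → posterior Normal(107/92, 63/46)
obs 5: x=5/2 → posterior Normal(71/53, 63/53)
obs 6: x=-5 → posterior Normal(3/5, 21/20)
obs 7: x=3/2 → posterior Normal(93/134, 63/67)
obs 8: x=-1/4 → posterior Normal(179/296, 63/74)
obs 9: x=5/2 → posterior Normal(83/108, 7/9)
obs 10: x=-7 → posterior Normal(53/352, 63/88)
obs 11: x=-2 → posterior Normal(-3/380, 63/95)
obs 12: x=-3/4 → posterior Normal(-1/17, 21/34)
obs 13: x=0 → posterior Normal(-6/109, 63/109)
obs 14: x=0 → posterior Normal(-3/58, 63/116)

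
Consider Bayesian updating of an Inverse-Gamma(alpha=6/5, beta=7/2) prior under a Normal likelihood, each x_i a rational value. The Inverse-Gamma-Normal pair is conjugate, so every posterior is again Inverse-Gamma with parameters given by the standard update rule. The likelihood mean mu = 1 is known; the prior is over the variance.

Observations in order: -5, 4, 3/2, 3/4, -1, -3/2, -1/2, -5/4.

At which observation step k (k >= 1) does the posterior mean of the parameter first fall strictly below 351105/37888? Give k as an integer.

obs 1: x=-5 → posterior Inverse-Gamma(17/10, 43/2)
obs 2: x=4 → posterior Inverse-Gamma(11/5, 26)
obs 3: x=3/2 → posterior Inverse-Gamma(27/10, 209/8)
obs 4: x=3/4 → posterior Inverse-Gamma(16/5, 837/32)
obs 5: x=-1 → posterior Inverse-Gamma(37/10, 901/32)
obs 6: x=-3/2 → posterior Inverse-Gamma(21/5, 1001/32)
obs 7: x=-1/2 → posterior Inverse-Gamma(47/10, 1037/32)
obs 8: x=-5/4 → posterior Inverse-Gamma(26/5, 559/16)

k = 7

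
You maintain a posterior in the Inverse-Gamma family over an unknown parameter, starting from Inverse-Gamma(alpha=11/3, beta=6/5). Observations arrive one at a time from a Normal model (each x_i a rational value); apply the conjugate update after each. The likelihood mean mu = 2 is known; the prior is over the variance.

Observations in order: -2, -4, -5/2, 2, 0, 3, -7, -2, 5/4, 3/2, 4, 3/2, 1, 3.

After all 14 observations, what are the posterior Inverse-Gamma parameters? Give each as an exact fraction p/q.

obs 1: x=-2 → posterior Inverse-Gamma(25/6, 46/5)
obs 2: x=-4 → posterior Inverse-Gamma(14/3, 136/5)
obs 3: x=-5/2 → posterior Inverse-Gamma(31/6, 1493/40)
obs 4: x=2 → posterior Inverse-Gamma(17/3, 1493/40)
obs 5: x=0 → posterior Inverse-Gamma(37/6, 1573/40)
obs 6: x=3 → posterior Inverse-Gamma(20/3, 1593/40)
obs 7: x=-7 → posterior Inverse-Gamma(43/6, 3213/40)
obs 8: x=-2 → posterior Inverse-Gamma(23/3, 3533/40)
obs 9: x=5/4 → posterior Inverse-Gamma(49/6, 14177/160)
obs 10: x=3/2 → posterior Inverse-Gamma(26/3, 14197/160)
obs 11: x=4 → posterior Inverse-Gamma(55/6, 14517/160)
obs 12: x=3/2 → posterior Inverse-Gamma(29/3, 14537/160)
obs 13: x=1 → posterior Inverse-Gamma(61/6, 14617/160)
obs 14: x=3 → posterior Inverse-Gamma(32/3, 14697/160)

alpha=32/3, beta=14697/160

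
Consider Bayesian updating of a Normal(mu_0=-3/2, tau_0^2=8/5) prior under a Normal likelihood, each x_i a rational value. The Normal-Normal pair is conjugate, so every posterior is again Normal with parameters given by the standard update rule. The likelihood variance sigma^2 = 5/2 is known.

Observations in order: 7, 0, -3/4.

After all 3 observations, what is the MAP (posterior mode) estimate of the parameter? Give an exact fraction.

125/146

obs 1: x=7 → posterior Normal(149/82, 40/41)
obs 2: x=0 → posterior Normal(149/114, 40/57)
obs 3: x=-3/4 → posterior Normal(125/146, 40/73)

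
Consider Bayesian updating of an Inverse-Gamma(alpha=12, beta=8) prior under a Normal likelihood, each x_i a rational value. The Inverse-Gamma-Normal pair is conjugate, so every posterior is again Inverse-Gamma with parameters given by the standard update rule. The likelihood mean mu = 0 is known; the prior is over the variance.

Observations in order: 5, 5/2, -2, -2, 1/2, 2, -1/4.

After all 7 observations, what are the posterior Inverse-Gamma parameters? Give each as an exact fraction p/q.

obs 1: x=5 → posterior Inverse-Gamma(25/2, 41/2)
obs 2: x=5/2 → posterior Inverse-Gamma(13, 189/8)
obs 3: x=-2 → posterior Inverse-Gamma(27/2, 205/8)
obs 4: x=-2 → posterior Inverse-Gamma(14, 221/8)
obs 5: x=1/2 → posterior Inverse-Gamma(29/2, 111/4)
obs 6: x=2 → posterior Inverse-Gamma(15, 119/4)
obs 7: x=-1/4 → posterior Inverse-Gamma(31/2, 953/32)

alpha=31/2, beta=953/32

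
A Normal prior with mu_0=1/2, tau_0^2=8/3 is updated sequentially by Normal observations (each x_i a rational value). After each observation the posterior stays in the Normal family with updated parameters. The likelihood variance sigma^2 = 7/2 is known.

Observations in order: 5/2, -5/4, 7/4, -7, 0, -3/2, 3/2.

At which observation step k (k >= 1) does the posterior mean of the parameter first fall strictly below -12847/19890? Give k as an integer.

k = 6

obs 1: x=5/2 → posterior Normal(101/74, 56/37)
obs 2: x=-5/4 → posterior Normal(61/106, 56/53)
obs 3: x=7/4 → posterior Normal(39/46, 56/69)
obs 4: x=-7 → posterior Normal(-107/170, 56/85)
obs 5: x=0 → posterior Normal(-107/202, 56/101)
obs 6: x=-3/2 → posterior Normal(-155/234, 56/117)
obs 7: x=3/2 → posterior Normal(-107/266, 8/19)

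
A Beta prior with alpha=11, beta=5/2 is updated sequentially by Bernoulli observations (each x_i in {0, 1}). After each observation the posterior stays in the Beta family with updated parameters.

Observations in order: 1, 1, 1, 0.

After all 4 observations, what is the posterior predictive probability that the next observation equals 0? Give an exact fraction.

obs 1: x=1 → posterior Beta(12, 5/2)
obs 2: x=1 → posterior Beta(13, 5/2)
obs 3: x=1 → posterior Beta(14, 5/2)
obs 4: x=0 → posterior Beta(14, 7/2)

1/5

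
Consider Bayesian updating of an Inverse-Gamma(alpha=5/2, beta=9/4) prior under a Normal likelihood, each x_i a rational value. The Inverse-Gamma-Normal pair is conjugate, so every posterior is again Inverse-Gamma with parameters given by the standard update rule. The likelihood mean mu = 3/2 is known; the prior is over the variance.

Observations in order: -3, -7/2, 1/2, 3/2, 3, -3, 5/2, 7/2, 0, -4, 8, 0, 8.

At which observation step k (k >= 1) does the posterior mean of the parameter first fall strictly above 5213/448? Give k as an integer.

obs 1: x=-3 → posterior Inverse-Gamma(3, 99/8)
obs 2: x=-7/2 → posterior Inverse-Gamma(7/2, 199/8)
obs 3: x=1/2 → posterior Inverse-Gamma(4, 203/8)
obs 4: x=3/2 → posterior Inverse-Gamma(9/2, 203/8)
obs 5: x=3 → posterior Inverse-Gamma(5, 53/2)
obs 6: x=-3 → posterior Inverse-Gamma(11/2, 293/8)
obs 7: x=5/2 → posterior Inverse-Gamma(6, 297/8)
obs 8: x=7/2 → posterior Inverse-Gamma(13/2, 313/8)
obs 9: x=0 → posterior Inverse-Gamma(7, 161/4)
obs 10: x=-4 → posterior Inverse-Gamma(15/2, 443/8)
obs 11: x=8 → posterior Inverse-Gamma(8, 153/2)
obs 12: x=0 → posterior Inverse-Gamma(17/2, 621/8)
obs 13: x=8 → posterior Inverse-Gamma(9, 395/4)

k = 13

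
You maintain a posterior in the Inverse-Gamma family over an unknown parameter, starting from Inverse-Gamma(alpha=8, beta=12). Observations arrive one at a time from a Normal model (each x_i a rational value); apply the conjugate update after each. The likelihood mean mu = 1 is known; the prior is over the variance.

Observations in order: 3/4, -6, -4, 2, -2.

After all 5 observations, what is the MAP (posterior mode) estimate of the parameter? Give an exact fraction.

obs 1: x=3/4 → posterior Inverse-Gamma(17/2, 385/32)
obs 2: x=-6 → posterior Inverse-Gamma(9, 1169/32)
obs 3: x=-4 → posterior Inverse-Gamma(19/2, 1569/32)
obs 4: x=2 → posterior Inverse-Gamma(10, 1585/32)
obs 5: x=-2 → posterior Inverse-Gamma(21/2, 1729/32)

1729/368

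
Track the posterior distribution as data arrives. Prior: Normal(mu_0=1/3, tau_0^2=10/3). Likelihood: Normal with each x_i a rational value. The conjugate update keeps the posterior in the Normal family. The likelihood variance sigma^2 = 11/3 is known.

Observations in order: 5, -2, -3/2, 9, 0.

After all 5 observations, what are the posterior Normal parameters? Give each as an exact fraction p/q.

mu_0=326/183, tau_0^2=110/183

obs 1: x=5 → posterior Normal(23/9, 110/63)
obs 2: x=-2 → posterior Normal(101/93, 110/93)
obs 3: x=-3/2 → posterior Normal(56/123, 110/123)
obs 4: x=9 → posterior Normal(326/153, 110/153)
obs 5: x=0 → posterior Normal(326/183, 110/183)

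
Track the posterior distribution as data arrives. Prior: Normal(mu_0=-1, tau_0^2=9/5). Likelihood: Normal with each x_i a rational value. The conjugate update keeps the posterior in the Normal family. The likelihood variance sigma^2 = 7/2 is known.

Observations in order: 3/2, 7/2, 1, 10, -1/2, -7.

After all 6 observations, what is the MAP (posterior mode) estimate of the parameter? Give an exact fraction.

118/143

obs 1: x=3/2 → posterior Normal(-8/53, 63/53)
obs 2: x=7/2 → posterior Normal(55/71, 63/71)
obs 3: x=1 → posterior Normal(73/89, 63/89)
obs 4: x=10 → posterior Normal(253/107, 63/107)
obs 5: x=-1/2 → posterior Normal(244/125, 63/125)
obs 6: x=-7 → posterior Normal(118/143, 63/143)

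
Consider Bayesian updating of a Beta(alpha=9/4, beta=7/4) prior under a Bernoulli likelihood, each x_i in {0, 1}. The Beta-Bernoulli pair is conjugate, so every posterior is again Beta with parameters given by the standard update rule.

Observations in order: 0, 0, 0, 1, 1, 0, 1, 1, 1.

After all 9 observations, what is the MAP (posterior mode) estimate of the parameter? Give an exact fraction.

obs 1: x=0 → posterior Beta(9/4, 11/4)
obs 2: x=0 → posterior Beta(9/4, 15/4)
obs 3: x=0 → posterior Beta(9/4, 19/4)
obs 4: x=1 → posterior Beta(13/4, 19/4)
obs 5: x=1 → posterior Beta(17/4, 19/4)
obs 6: x=0 → posterior Beta(17/4, 23/4)
obs 7: x=1 → posterior Beta(21/4, 23/4)
obs 8: x=1 → posterior Beta(25/4, 23/4)
obs 9: x=1 → posterior Beta(29/4, 23/4)

25/44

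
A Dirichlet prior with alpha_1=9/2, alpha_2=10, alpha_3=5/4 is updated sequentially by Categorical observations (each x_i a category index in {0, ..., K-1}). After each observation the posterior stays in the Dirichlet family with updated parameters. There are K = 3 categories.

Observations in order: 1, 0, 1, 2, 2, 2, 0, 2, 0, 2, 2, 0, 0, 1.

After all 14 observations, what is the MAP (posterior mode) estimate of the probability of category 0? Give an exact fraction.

34/107

obs 1: x=1 → posterior Dirichlet(9/2, 11, 5/4)
obs 2: x=0 → posterior Dirichlet(11/2, 11, 5/4)
obs 3: x=1 → posterior Dirichlet(11/2, 12, 5/4)
obs 4: x=2 → posterior Dirichlet(11/2, 12, 9/4)
obs 5: x=2 → posterior Dirichlet(11/2, 12, 13/4)
obs 6: x=2 → posterior Dirichlet(11/2, 12, 17/4)
obs 7: x=0 → posterior Dirichlet(13/2, 12, 17/4)
obs 8: x=2 → posterior Dirichlet(13/2, 12, 21/4)
obs 9: x=0 → posterior Dirichlet(15/2, 12, 21/4)
obs 10: x=2 → posterior Dirichlet(15/2, 12, 25/4)
obs 11: x=2 → posterior Dirichlet(15/2, 12, 29/4)
obs 12: x=0 → posterior Dirichlet(17/2, 12, 29/4)
obs 13: x=0 → posterior Dirichlet(19/2, 12, 29/4)
obs 14: x=1 → posterior Dirichlet(19/2, 13, 29/4)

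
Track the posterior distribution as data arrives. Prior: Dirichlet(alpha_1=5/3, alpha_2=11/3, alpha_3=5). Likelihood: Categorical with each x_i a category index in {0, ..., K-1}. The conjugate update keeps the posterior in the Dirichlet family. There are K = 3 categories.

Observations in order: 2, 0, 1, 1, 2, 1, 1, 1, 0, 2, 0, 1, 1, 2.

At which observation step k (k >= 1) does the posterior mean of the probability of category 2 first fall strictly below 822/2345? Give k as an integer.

obs 1: x=2 → posterior Dirichlet(5/3, 11/3, 6)
obs 2: x=0 → posterior Dirichlet(8/3, 11/3, 6)
obs 3: x=1 → posterior Dirichlet(8/3, 14/3, 6)
obs 4: x=1 → posterior Dirichlet(8/3, 17/3, 6)
obs 5: x=2 → posterior Dirichlet(8/3, 17/3, 7)
obs 6: x=1 → posterior Dirichlet(8/3, 20/3, 7)
obs 7: x=1 → posterior Dirichlet(8/3, 23/3, 7)
obs 8: x=1 → posterior Dirichlet(8/3, 26/3, 7)
obs 9: x=0 → posterior Dirichlet(11/3, 26/3, 7)
obs 10: x=2 → posterior Dirichlet(11/3, 26/3, 8)
obs 11: x=0 → posterior Dirichlet(14/3, 26/3, 8)
obs 12: x=1 → posterior Dirichlet(14/3, 29/3, 8)
obs 13: x=1 → posterior Dirichlet(14/3, 32/3, 8)
obs 14: x=2 → posterior Dirichlet(14/3, 32/3, 9)

k = 13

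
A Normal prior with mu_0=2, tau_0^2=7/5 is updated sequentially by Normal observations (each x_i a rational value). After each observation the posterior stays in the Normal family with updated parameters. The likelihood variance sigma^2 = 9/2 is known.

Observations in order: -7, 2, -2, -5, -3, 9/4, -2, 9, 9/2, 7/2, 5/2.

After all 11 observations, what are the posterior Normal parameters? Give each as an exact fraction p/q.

obs 1: x=-7 → posterior Normal(-8/59, 63/59)
obs 2: x=2 → posterior Normal(20/73, 63/73)
obs 3: x=-2 → posterior Normal(-8/87, 21/29)
obs 4: x=-5 → posterior Normal(-78/101, 63/101)
obs 5: x=-3 → posterior Normal(-24/23, 63/115)
obs 6: x=9/4 → posterior Normal(-59/86, 21/43)
obs 7: x=-2 → posterior Normal(-233/286, 63/143)
obs 8: x=9 → posterior Normal(19/314, 63/157)
obs 9: x=9/2 → posterior Normal(145/342, 7/19)
obs 10: x=7/2 → posterior Normal(243/370, 63/185)
obs 11: x=5/2 → posterior Normal(313/398, 63/199)

mu_0=313/398, tau_0^2=63/199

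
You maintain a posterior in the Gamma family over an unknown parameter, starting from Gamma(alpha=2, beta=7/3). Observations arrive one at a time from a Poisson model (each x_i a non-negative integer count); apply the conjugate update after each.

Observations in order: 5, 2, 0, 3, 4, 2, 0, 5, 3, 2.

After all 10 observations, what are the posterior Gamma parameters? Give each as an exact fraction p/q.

alpha=28, beta=37/3

obs 1: x=5 → posterior Gamma(7, 10/3)
obs 2: x=2 → posterior Gamma(9, 13/3)
obs 3: x=0 → posterior Gamma(9, 16/3)
obs 4: x=3 → posterior Gamma(12, 19/3)
obs 5: x=4 → posterior Gamma(16, 22/3)
obs 6: x=2 → posterior Gamma(18, 25/3)
obs 7: x=0 → posterior Gamma(18, 28/3)
obs 8: x=5 → posterior Gamma(23, 31/3)
obs 9: x=3 → posterior Gamma(26, 34/3)
obs 10: x=2 → posterior Gamma(28, 37/3)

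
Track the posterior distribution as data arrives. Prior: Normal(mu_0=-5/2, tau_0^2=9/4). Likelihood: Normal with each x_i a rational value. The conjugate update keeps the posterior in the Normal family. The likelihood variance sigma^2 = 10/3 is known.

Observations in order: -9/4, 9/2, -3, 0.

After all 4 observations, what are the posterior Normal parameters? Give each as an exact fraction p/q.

mu_0=-13/16, tau_0^2=45/74

obs 1: x=-9/4 → posterior Normal(-643/268, 90/67)
obs 2: x=9/2 → posterior Normal(-157/376, 45/47)
obs 3: x=-3 → posterior Normal(-481/484, 90/121)
obs 4: x=0 → posterior Normal(-13/16, 45/74)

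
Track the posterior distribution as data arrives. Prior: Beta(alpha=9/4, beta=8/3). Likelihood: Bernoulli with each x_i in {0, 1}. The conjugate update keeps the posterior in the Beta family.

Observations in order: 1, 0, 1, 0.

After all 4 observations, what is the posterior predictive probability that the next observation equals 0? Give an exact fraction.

56/107

obs 1: x=1 → posterior Beta(13/4, 8/3)
obs 2: x=0 → posterior Beta(13/4, 11/3)
obs 3: x=1 → posterior Beta(17/4, 11/3)
obs 4: x=0 → posterior Beta(17/4, 14/3)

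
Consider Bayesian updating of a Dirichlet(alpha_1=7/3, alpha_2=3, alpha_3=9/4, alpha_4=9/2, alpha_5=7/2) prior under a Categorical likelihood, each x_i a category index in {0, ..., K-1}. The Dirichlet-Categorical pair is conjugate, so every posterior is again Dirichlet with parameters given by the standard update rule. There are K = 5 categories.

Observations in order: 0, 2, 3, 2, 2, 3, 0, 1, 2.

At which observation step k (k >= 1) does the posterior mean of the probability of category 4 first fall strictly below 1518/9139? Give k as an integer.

obs 1: x=0 → posterior Dirichlet(10/3, 3, 9/4, 9/2, 7/2)
obs 2: x=2 → posterior Dirichlet(10/3, 3, 13/4, 9/2, 7/2)
obs 3: x=3 → posterior Dirichlet(10/3, 3, 13/4, 11/2, 7/2)
obs 4: x=2 → posterior Dirichlet(10/3, 3, 17/4, 11/2, 7/2)
obs 5: x=2 → posterior Dirichlet(10/3, 3, 21/4, 11/2, 7/2)
obs 6: x=3 → posterior Dirichlet(10/3, 3, 21/4, 13/2, 7/2)
obs 7: x=0 → posterior Dirichlet(13/3, 3, 21/4, 13/2, 7/2)
obs 8: x=1 → posterior Dirichlet(13/3, 4, 21/4, 13/2, 7/2)
obs 9: x=2 → posterior Dirichlet(13/3, 4, 25/4, 13/2, 7/2)

k = 6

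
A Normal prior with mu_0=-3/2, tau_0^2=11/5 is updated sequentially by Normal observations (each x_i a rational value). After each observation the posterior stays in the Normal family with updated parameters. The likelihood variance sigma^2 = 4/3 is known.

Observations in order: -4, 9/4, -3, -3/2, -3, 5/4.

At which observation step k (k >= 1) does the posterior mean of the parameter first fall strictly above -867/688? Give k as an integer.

obs 1: x=-4 → posterior Normal(-162/53, 44/53)
obs 2: x=9/4 → posterior Normal(-351/344, 22/43)
obs 3: x=-3 → posterior Normal(-747/476, 44/119)
obs 4: x=-3/2 → posterior Normal(-945/608, 11/38)
obs 5: x=-3 → posterior Normal(-1341/740, 44/185)
obs 6: x=5/4 → posterior Normal(-147/109, 22/109)

k = 2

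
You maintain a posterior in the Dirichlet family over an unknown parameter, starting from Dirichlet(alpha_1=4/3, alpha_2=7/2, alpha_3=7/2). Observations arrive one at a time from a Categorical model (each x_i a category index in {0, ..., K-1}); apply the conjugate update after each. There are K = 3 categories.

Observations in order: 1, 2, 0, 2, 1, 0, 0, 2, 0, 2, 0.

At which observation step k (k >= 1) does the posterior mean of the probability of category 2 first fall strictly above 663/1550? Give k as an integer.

k = 2

obs 1: x=1 → posterior Dirichlet(4/3, 9/2, 7/2)
obs 2: x=2 → posterior Dirichlet(4/3, 9/2, 9/2)
obs 3: x=0 → posterior Dirichlet(7/3, 9/2, 9/2)
obs 4: x=2 → posterior Dirichlet(7/3, 9/2, 11/2)
obs 5: x=1 → posterior Dirichlet(7/3, 11/2, 11/2)
obs 6: x=0 → posterior Dirichlet(10/3, 11/2, 11/2)
obs 7: x=0 → posterior Dirichlet(13/3, 11/2, 11/2)
obs 8: x=2 → posterior Dirichlet(13/3, 11/2, 13/2)
obs 9: x=0 → posterior Dirichlet(16/3, 11/2, 13/2)
obs 10: x=2 → posterior Dirichlet(16/3, 11/2, 15/2)
obs 11: x=0 → posterior Dirichlet(19/3, 11/2, 15/2)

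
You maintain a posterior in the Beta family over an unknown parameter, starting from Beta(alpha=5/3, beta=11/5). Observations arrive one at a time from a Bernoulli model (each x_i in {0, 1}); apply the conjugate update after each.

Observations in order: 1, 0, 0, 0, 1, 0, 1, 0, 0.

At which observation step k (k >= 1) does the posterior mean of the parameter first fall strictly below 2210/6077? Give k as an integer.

obs 1: x=1 → posterior Beta(8/3, 11/5)
obs 2: x=0 → posterior Beta(8/3, 16/5)
obs 3: x=0 → posterior Beta(8/3, 21/5)
obs 4: x=0 → posterior Beta(8/3, 26/5)
obs 5: x=1 → posterior Beta(11/3, 26/5)
obs 6: x=0 → posterior Beta(11/3, 31/5)
obs 7: x=1 → posterior Beta(14/3, 31/5)
obs 8: x=0 → posterior Beta(14/3, 36/5)
obs 9: x=0 → posterior Beta(14/3, 41/5)

k = 4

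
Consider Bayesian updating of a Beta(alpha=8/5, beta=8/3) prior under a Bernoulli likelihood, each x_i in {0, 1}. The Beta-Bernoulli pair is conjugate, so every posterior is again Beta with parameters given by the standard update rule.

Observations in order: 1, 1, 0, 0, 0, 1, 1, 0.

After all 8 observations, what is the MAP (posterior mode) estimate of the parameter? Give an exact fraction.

69/154

obs 1: x=1 → posterior Beta(13/5, 8/3)
obs 2: x=1 → posterior Beta(18/5, 8/3)
obs 3: x=0 → posterior Beta(18/5, 11/3)
obs 4: x=0 → posterior Beta(18/5, 14/3)
obs 5: x=0 → posterior Beta(18/5, 17/3)
obs 6: x=1 → posterior Beta(23/5, 17/3)
obs 7: x=1 → posterior Beta(28/5, 17/3)
obs 8: x=0 → posterior Beta(28/5, 20/3)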